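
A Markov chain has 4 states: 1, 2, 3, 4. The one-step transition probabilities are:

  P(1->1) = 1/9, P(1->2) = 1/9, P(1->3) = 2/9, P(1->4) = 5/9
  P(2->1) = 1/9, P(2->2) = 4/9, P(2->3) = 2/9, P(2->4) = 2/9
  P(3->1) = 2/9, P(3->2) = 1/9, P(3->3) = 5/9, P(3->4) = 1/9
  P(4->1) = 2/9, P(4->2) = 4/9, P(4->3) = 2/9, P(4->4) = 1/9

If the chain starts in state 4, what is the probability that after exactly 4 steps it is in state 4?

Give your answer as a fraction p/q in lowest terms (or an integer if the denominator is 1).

Answer: 161/729

Derivation:
Computing P^4 by repeated multiplication:
P^1 =
  1: [1/9, 1/9, 2/9, 5/9]
  2: [1/9, 4/9, 2/9, 2/9]
  3: [2/9, 1/9, 5/9, 1/9]
  4: [2/9, 4/9, 2/9, 1/9]
P^2 =
  1: [16/81, 1/3, 8/27, 14/81]
  2: [13/81, 1/3, 8/27, 17/81]
  3: [5/27, 5/27, 11/27, 2/9]
  4: [4/27, 8/27, 8/27, 7/27]
P^3 =
  1: [119/729, 68/243, 26/81, 172/729]
  2: [122/729, 71/243, 26/81, 160/729]
  3: [44/243, 20/81, 29/81, 52/243]
  4: [14/81, 8/27, 26/81, 17/81]
P^4 =
  1: [1135/6561, 619/2187, 80/243, 1409/6561]
  2: [1123/6561, 616/2187, 80/243, 1430/6561]
  3: [382/2187, 193/729, 83/243, 479/2187]
  4: [124/729, 68/243, 80/243, 161/729]

(P^4)[4 -> 4] = 161/729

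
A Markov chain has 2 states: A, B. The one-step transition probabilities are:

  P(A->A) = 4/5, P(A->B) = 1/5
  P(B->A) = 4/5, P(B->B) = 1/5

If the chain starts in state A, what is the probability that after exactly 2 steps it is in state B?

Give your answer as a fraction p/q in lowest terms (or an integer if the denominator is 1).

Answer: 1/5

Derivation:
Computing P^2 by repeated multiplication:
P^1 =
  A: [4/5, 1/5]
  B: [4/5, 1/5]
P^2 =
  A: [4/5, 1/5]
  B: [4/5, 1/5]

(P^2)[A -> B] = 1/5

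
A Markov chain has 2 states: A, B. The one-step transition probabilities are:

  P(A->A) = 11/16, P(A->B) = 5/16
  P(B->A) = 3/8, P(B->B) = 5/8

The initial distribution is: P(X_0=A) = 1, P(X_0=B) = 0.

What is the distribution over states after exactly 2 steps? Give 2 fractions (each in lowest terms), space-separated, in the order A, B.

Propagating the distribution step by step (d_{t+1} = d_t * P):
d_0 = (A=1, B=0)
  d_1[A] = 1*11/16 + 0*3/8 = 11/16
  d_1[B] = 1*5/16 + 0*5/8 = 5/16
d_1 = (A=11/16, B=5/16)
  d_2[A] = 11/16*11/16 + 5/16*3/8 = 151/256
  d_2[B] = 11/16*5/16 + 5/16*5/8 = 105/256
d_2 = (A=151/256, B=105/256)

Answer: 151/256 105/256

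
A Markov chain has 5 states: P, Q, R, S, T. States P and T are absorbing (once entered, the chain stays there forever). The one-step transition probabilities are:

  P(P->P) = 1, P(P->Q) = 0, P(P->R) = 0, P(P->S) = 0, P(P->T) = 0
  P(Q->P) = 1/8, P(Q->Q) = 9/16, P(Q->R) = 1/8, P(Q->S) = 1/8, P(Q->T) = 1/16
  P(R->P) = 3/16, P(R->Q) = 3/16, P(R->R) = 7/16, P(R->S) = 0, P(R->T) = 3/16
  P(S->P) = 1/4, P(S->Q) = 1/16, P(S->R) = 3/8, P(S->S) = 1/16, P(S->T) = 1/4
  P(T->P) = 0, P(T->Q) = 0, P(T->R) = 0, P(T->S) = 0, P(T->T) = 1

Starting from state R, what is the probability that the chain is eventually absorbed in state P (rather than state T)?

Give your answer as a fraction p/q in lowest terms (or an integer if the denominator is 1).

Let a_i = P(absorbed in P | start in state i).
Boundary conditions: a_P = 1, a_T = 0.
For each transient state i, a_i = sum_j P(i->j) * a_j:
  a_Q = 1/8*a_P + 9/16*a_Q + 1/8*a_R + 1/8*a_S + 1/16*a_T
  a_R = 3/16*a_P + 3/16*a_Q + 7/16*a_R + 0*a_S + 3/16*a_T
  a_S = 1/4*a_P + 1/16*a_Q + 3/8*a_R + 1/16*a_S + 1/4*a_T

Substituting a_P = 1 and a_T = 0, rearrange to (I - Q) a = r where r[i] = P(i -> P):
  [7/16, -1/8, -1/8] . (a_Q, a_R, a_S) = 1/8
  [-3/16, 9/16, 0] . (a_Q, a_R, a_S) = 3/16
  [-1/16, -3/8, 15/16] . (a_Q, a_R, a_S) = 1/4

Solving yields:
  a_Q = 52/89
  a_R = 47/89
  a_S = 46/89

Starting state is R, so the absorption probability is a_R = 47/89.

Answer: 47/89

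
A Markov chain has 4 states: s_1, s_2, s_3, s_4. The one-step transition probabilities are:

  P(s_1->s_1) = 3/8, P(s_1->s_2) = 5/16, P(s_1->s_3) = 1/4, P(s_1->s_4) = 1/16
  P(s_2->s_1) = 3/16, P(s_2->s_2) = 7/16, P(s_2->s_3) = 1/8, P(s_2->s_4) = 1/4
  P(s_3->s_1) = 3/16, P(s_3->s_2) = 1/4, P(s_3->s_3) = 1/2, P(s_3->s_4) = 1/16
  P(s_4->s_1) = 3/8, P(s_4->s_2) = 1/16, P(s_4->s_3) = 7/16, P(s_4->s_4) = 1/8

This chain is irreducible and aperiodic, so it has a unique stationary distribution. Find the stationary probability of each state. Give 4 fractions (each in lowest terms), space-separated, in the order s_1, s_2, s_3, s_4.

The stationary distribution satisfies pi = pi * P, i.e.:
  pi_s_1 = 3/8*pi_s_1 + 3/16*pi_s_2 + 3/16*pi_s_3 + 3/8*pi_s_4
  pi_s_2 = 5/16*pi_s_1 + 7/16*pi_s_2 + 1/4*pi_s_3 + 1/16*pi_s_4
  pi_s_3 = 1/4*pi_s_1 + 1/8*pi_s_2 + 1/2*pi_s_3 + 7/16*pi_s_4
  pi_s_4 = 1/16*pi_s_1 + 1/4*pi_s_2 + 1/16*pi_s_3 + 1/8*pi_s_4
with normalization: pi_s_1 + pi_s_2 + pi_s_3 + pi_s_4 = 1.

Using the first 3 balance equations plus normalization, the linear system A*pi = b is:
  [-5/8, 3/16, 3/16, 3/8] . pi = 0
  [5/16, -9/16, 1/4, 1/16] . pi = 0
  [1/4, 1/8, -1/2, 7/16] . pi = 0
  [1, 1, 1, 1] . pi = 1

Solving yields:
  pi_s_1 = 229/881
  pi_s_2 = 263/881
  pi_s_3 = 833/2643
  pi_s_4 = 334/2643

Verification (pi * P):
  229/881*3/8 + 263/881*3/16 + 833/2643*3/16 + 334/2643*3/8 = 229/881 = pi_s_1  (ok)
  229/881*5/16 + 263/881*7/16 + 833/2643*1/4 + 334/2643*1/16 = 263/881 = pi_s_2  (ok)
  229/881*1/4 + 263/881*1/8 + 833/2643*1/2 + 334/2643*7/16 = 833/2643 = pi_s_3  (ok)
  229/881*1/16 + 263/881*1/4 + 833/2643*1/16 + 334/2643*1/8 = 334/2643 = pi_s_4  (ok)

Answer: 229/881 263/881 833/2643 334/2643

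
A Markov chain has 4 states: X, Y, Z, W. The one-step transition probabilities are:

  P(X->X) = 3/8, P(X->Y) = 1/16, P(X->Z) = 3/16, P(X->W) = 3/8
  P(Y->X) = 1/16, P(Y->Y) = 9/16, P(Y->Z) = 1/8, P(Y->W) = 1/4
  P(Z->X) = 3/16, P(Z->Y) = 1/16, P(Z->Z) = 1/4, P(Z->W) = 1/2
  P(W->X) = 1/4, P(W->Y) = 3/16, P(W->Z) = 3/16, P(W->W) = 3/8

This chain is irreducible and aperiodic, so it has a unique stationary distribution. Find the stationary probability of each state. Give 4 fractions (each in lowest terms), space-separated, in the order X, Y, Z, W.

The stationary distribution satisfies pi = pi * P, i.e.:
  pi_X = 3/8*pi_X + 1/16*pi_Y + 3/16*pi_Z + 1/4*pi_W
  pi_Y = 1/16*pi_X + 9/16*pi_Y + 1/16*pi_Z + 3/16*pi_W
  pi_Z = 3/16*pi_X + 1/8*pi_Y + 1/4*pi_Z + 3/16*pi_W
  pi_W = 3/8*pi_X + 1/4*pi_Y + 1/2*pi_Z + 3/8*pi_W
with normalization: pi_X + pi_Y + pi_Z + pi_W = 1.

Using the first 3 balance equations plus normalization, the linear system A*pi = b is:
  [-5/8, 1/16, 3/16, 1/4] . pi = 0
  [1/16, -7/16, 1/16, 3/16] . pi = 0
  [3/16, 1/8, -3/4, 3/16] . pi = 0
  [1, 1, 1, 1] . pi = 1

Solving yields:
  pi_X = 7/31
  pi_Y = 27/124
  pi_Z = 23/124
  pi_W = 23/62

Verification (pi * P):
  7/31*3/8 + 27/124*1/16 + 23/124*3/16 + 23/62*1/4 = 7/31 = pi_X  (ok)
  7/31*1/16 + 27/124*9/16 + 23/124*1/16 + 23/62*3/16 = 27/124 = pi_Y  (ok)
  7/31*3/16 + 27/124*1/8 + 23/124*1/4 + 23/62*3/16 = 23/124 = pi_Z  (ok)
  7/31*3/8 + 27/124*1/4 + 23/124*1/2 + 23/62*3/8 = 23/62 = pi_W  (ok)

Answer: 7/31 27/124 23/124 23/62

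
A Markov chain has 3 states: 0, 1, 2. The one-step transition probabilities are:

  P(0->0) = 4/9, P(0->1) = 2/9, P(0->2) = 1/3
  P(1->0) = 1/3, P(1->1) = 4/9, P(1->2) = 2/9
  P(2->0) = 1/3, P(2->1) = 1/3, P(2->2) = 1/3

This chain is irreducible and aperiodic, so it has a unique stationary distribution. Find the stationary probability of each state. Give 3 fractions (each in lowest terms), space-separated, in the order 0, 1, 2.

Answer: 3/8 21/64 19/64

Derivation:
The stationary distribution satisfies pi = pi * P, i.e.:
  pi_0 = 4/9*pi_0 + 1/3*pi_1 + 1/3*pi_2
  pi_1 = 2/9*pi_0 + 4/9*pi_1 + 1/3*pi_2
  pi_2 = 1/3*pi_0 + 2/9*pi_1 + 1/3*pi_2
with normalization: pi_0 + pi_1 + pi_2 = 1.

Using the first 2 balance equations plus normalization, the linear system A*pi = b is:
  [-5/9, 1/3, 1/3] . pi = 0
  [2/9, -5/9, 1/3] . pi = 0
  [1, 1, 1] . pi = 1

Solving yields:
  pi_0 = 3/8
  pi_1 = 21/64
  pi_2 = 19/64

Verification (pi * P):
  3/8*4/9 + 21/64*1/3 + 19/64*1/3 = 3/8 = pi_0  (ok)
  3/8*2/9 + 21/64*4/9 + 19/64*1/3 = 21/64 = pi_1  (ok)
  3/8*1/3 + 21/64*2/9 + 19/64*1/3 = 19/64 = pi_2  (ok)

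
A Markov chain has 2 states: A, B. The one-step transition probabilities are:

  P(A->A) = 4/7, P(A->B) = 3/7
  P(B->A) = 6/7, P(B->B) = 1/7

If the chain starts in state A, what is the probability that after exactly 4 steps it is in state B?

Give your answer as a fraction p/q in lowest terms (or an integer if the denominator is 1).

Answer: 795/2401

Derivation:
Computing P^4 by repeated multiplication:
P^1 =
  A: [4/7, 3/7]
  B: [6/7, 1/7]
P^2 =
  A: [34/49, 15/49]
  B: [30/49, 19/49]
P^3 =
  A: [226/343, 117/343]
  B: [234/343, 109/343]
P^4 =
  A: [1606/2401, 795/2401]
  B: [1590/2401, 811/2401]

(P^4)[A -> B] = 795/2401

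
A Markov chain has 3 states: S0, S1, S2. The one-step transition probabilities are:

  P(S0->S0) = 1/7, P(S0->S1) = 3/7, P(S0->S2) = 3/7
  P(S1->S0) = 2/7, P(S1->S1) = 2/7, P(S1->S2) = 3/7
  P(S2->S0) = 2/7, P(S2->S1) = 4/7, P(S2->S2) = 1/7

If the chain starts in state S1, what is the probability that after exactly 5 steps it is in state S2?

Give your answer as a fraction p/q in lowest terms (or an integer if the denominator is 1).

Computing P^5 by repeated multiplication:
P^1 =
  S0: [1/7, 3/7, 3/7]
  S1: [2/7, 2/7, 3/7]
  S2: [2/7, 4/7, 1/7]
P^2 =
  S0: [13/49, 3/7, 15/49]
  S1: [12/49, 22/49, 15/49]
  S2: [12/49, 18/49, 19/49]
P^3 =
  S0: [85/343, 141/343, 117/343]
  S1: [86/343, 20/49, 117/343]
  S2: [86/343, 148/343, 109/343]
P^4 =
  S0: [601/2401, 1005/2401, 795/2401]
  S1: [600/2401, 1006/2401, 795/2401]
  S2: [600/2401, 990/2401, 811/2401]
P^5 =
  S0: [4201/16807, 999/2401, 5613/16807]
  S1: [4202/16807, 6992/16807, 5613/16807]
  S2: [4202/16807, 7024/16807, 5581/16807]

(P^5)[S1 -> S2] = 5613/16807

Answer: 5613/16807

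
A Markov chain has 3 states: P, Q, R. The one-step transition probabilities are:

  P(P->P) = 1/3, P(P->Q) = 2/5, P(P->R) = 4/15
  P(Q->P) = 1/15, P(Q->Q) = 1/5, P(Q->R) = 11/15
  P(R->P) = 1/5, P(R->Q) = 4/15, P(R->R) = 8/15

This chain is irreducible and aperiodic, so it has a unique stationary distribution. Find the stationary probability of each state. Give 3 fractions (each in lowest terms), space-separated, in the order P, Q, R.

Answer: 10/53 29/106 57/106

Derivation:
The stationary distribution satisfies pi = pi * P, i.e.:
  pi_P = 1/3*pi_P + 1/15*pi_Q + 1/5*pi_R
  pi_Q = 2/5*pi_P + 1/5*pi_Q + 4/15*pi_R
  pi_R = 4/15*pi_P + 11/15*pi_Q + 8/15*pi_R
with normalization: pi_P + pi_Q + pi_R = 1.

Using the first 2 balance equations plus normalization, the linear system A*pi = b is:
  [-2/3, 1/15, 1/5] . pi = 0
  [2/5, -4/5, 4/15] . pi = 0
  [1, 1, 1] . pi = 1

Solving yields:
  pi_P = 10/53
  pi_Q = 29/106
  pi_R = 57/106

Verification (pi * P):
  10/53*1/3 + 29/106*1/15 + 57/106*1/5 = 10/53 = pi_P  (ok)
  10/53*2/5 + 29/106*1/5 + 57/106*4/15 = 29/106 = pi_Q  (ok)
  10/53*4/15 + 29/106*11/15 + 57/106*8/15 = 57/106 = pi_R  (ok)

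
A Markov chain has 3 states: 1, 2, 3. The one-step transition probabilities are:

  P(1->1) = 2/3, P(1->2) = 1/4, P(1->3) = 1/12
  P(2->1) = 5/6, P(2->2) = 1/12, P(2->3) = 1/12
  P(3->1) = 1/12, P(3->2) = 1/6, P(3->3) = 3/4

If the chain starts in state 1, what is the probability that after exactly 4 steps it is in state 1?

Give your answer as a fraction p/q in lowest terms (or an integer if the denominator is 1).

Computing P^4 by repeated multiplication:
P^1 =
  1: [2/3, 1/4, 1/12]
  2: [5/6, 1/12, 1/12]
  3: [1/12, 1/6, 3/4]
P^2 =
  1: [95/144, 29/144, 5/36]
  2: [91/144, 11/48, 5/36]
  3: [37/144, 23/144, 7/12]
P^3 =
  1: [535/864, 59/288, 19/108]
  2: [539/864, 173/864, 19/108]
  3: [305/864, 151/864, 17/36]
P^4 =
  1: [3101/5184, 1043/5184, 65/324]
  2: [3097/5184, 349/1728, 65/324]
  3: [2179/5184, 941/5184, 43/108]

(P^4)[1 -> 1] = 3101/5184

Answer: 3101/5184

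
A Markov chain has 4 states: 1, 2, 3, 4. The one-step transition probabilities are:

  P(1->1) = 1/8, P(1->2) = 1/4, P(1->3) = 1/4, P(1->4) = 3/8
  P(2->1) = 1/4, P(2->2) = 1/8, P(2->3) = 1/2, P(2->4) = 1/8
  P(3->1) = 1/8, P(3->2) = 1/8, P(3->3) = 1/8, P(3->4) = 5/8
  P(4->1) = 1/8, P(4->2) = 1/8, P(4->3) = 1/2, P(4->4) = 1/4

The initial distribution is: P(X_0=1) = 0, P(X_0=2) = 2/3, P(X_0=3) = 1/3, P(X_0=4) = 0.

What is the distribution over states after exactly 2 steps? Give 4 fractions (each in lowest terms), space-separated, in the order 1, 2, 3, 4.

Answer: 9/64 29/192 59/192 77/192

Derivation:
Propagating the distribution step by step (d_{t+1} = d_t * P):
d_0 = (1=0, 2=2/3, 3=1/3, 4=0)
  d_1[1] = 0*1/8 + 2/3*1/4 + 1/3*1/8 + 0*1/8 = 5/24
  d_1[2] = 0*1/4 + 2/3*1/8 + 1/3*1/8 + 0*1/8 = 1/8
  d_1[3] = 0*1/4 + 2/3*1/2 + 1/3*1/8 + 0*1/2 = 3/8
  d_1[4] = 0*3/8 + 2/3*1/8 + 1/3*5/8 + 0*1/4 = 7/24
d_1 = (1=5/24, 2=1/8, 3=3/8, 4=7/24)
  d_2[1] = 5/24*1/8 + 1/8*1/4 + 3/8*1/8 + 7/24*1/8 = 9/64
  d_2[2] = 5/24*1/4 + 1/8*1/8 + 3/8*1/8 + 7/24*1/8 = 29/192
  d_2[3] = 5/24*1/4 + 1/8*1/2 + 3/8*1/8 + 7/24*1/2 = 59/192
  d_2[4] = 5/24*3/8 + 1/8*1/8 + 3/8*5/8 + 7/24*1/4 = 77/192
d_2 = (1=9/64, 2=29/192, 3=59/192, 4=77/192)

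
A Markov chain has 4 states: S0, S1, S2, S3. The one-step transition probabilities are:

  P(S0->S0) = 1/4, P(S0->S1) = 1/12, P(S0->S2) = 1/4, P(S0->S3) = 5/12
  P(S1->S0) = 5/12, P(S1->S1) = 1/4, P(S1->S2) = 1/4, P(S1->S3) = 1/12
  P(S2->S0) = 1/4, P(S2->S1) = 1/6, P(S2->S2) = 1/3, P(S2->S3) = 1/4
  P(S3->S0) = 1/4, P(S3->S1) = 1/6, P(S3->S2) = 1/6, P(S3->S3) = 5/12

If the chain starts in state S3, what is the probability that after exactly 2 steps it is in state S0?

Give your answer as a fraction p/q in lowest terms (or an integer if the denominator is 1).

Computing P^2 by repeated multiplication:
P^1 =
  S0: [1/4, 1/12, 1/4, 5/12]
  S1: [5/12, 1/4, 1/4, 1/12]
  S2: [1/4, 1/6, 1/3, 1/4]
  S3: [1/4, 1/6, 1/6, 5/12]
P^2 =
  S0: [19/72, 11/72, 17/72, 25/72]
  S1: [7/24, 11/72, 19/72, 7/24]
  S2: [5/18, 23/144, 37/144, 11/36]
  S3: [5/18, 23/144, 11/48, 1/3]

(P^2)[S3 -> S0] = 5/18

Answer: 5/18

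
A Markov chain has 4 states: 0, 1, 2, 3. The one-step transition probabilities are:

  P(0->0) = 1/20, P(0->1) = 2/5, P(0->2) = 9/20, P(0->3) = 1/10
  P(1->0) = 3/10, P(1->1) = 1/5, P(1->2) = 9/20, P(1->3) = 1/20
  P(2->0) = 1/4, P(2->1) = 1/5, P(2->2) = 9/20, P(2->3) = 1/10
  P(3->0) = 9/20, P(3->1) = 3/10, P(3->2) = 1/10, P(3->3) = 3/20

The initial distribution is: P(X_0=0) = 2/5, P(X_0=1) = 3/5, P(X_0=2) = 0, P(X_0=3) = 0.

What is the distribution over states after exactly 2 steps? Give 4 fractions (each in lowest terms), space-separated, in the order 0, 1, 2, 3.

Answer: 119/500 247/1000 851/2000 179/2000

Derivation:
Propagating the distribution step by step (d_{t+1} = d_t * P):
d_0 = (0=2/5, 1=3/5, 2=0, 3=0)
  d_1[0] = 2/5*1/20 + 3/5*3/10 + 0*1/4 + 0*9/20 = 1/5
  d_1[1] = 2/5*2/5 + 3/5*1/5 + 0*1/5 + 0*3/10 = 7/25
  d_1[2] = 2/5*9/20 + 3/5*9/20 + 0*9/20 + 0*1/10 = 9/20
  d_1[3] = 2/5*1/10 + 3/5*1/20 + 0*1/10 + 0*3/20 = 7/100
d_1 = (0=1/5, 1=7/25, 2=9/20, 3=7/100)
  d_2[0] = 1/5*1/20 + 7/25*3/10 + 9/20*1/4 + 7/100*9/20 = 119/500
  d_2[1] = 1/5*2/5 + 7/25*1/5 + 9/20*1/5 + 7/100*3/10 = 247/1000
  d_2[2] = 1/5*9/20 + 7/25*9/20 + 9/20*9/20 + 7/100*1/10 = 851/2000
  d_2[3] = 1/5*1/10 + 7/25*1/20 + 9/20*1/10 + 7/100*3/20 = 179/2000
d_2 = (0=119/500, 1=247/1000, 2=851/2000, 3=179/2000)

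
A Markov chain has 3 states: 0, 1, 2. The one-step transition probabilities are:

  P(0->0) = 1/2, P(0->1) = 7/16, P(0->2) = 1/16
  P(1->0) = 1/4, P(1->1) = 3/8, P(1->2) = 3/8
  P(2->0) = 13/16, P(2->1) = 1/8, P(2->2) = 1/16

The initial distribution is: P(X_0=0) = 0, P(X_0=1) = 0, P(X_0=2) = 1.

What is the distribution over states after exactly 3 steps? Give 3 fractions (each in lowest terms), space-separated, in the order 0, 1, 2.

Propagating the distribution step by step (d_{t+1} = d_t * P):
d_0 = (0=0, 1=0, 2=1)
  d_1[0] = 0*1/2 + 0*1/4 + 1*13/16 = 13/16
  d_1[1] = 0*7/16 + 0*3/8 + 1*1/8 = 1/8
  d_1[2] = 0*1/16 + 0*3/8 + 1*1/16 = 1/16
d_1 = (0=13/16, 1=1/8, 2=1/16)
  d_2[0] = 13/16*1/2 + 1/8*1/4 + 1/16*13/16 = 125/256
  d_2[1] = 13/16*7/16 + 1/8*3/8 + 1/16*1/8 = 105/256
  d_2[2] = 13/16*1/16 + 1/8*3/8 + 1/16*1/16 = 13/128
d_2 = (0=125/256, 1=105/256, 2=13/128)
  d_3[0] = 125/256*1/2 + 105/256*1/4 + 13/128*13/16 = 879/2048
  d_3[1] = 125/256*7/16 + 105/256*3/8 + 13/128*1/8 = 1557/4096
  d_3[2] = 125/256*1/16 + 105/256*3/8 + 13/128*1/16 = 781/4096
d_3 = (0=879/2048, 1=1557/4096, 2=781/4096)

Answer: 879/2048 1557/4096 781/4096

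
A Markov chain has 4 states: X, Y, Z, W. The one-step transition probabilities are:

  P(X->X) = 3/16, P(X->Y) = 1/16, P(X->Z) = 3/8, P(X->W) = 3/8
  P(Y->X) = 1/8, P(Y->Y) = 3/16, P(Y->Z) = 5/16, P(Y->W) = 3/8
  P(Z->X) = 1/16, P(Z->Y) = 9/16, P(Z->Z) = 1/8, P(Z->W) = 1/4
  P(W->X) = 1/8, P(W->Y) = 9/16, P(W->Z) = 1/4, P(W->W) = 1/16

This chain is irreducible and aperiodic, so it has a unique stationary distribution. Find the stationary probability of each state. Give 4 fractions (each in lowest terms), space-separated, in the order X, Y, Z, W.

Answer: 695/5976 274/747 509/1992 781/2988

Derivation:
The stationary distribution satisfies pi = pi * P, i.e.:
  pi_X = 3/16*pi_X + 1/8*pi_Y + 1/16*pi_Z + 1/8*pi_W
  pi_Y = 1/16*pi_X + 3/16*pi_Y + 9/16*pi_Z + 9/16*pi_W
  pi_Z = 3/8*pi_X + 5/16*pi_Y + 1/8*pi_Z + 1/4*pi_W
  pi_W = 3/8*pi_X + 3/8*pi_Y + 1/4*pi_Z + 1/16*pi_W
with normalization: pi_X + pi_Y + pi_Z + pi_W = 1.

Using the first 3 balance equations plus normalization, the linear system A*pi = b is:
  [-13/16, 1/8, 1/16, 1/8] . pi = 0
  [1/16, -13/16, 9/16, 9/16] . pi = 0
  [3/8, 5/16, -7/8, 1/4] . pi = 0
  [1, 1, 1, 1] . pi = 1

Solving yields:
  pi_X = 695/5976
  pi_Y = 274/747
  pi_Z = 509/1992
  pi_W = 781/2988

Verification (pi * P):
  695/5976*3/16 + 274/747*1/8 + 509/1992*1/16 + 781/2988*1/8 = 695/5976 = pi_X  (ok)
  695/5976*1/16 + 274/747*3/16 + 509/1992*9/16 + 781/2988*9/16 = 274/747 = pi_Y  (ok)
  695/5976*3/8 + 274/747*5/16 + 509/1992*1/8 + 781/2988*1/4 = 509/1992 = pi_Z  (ok)
  695/5976*3/8 + 274/747*3/8 + 509/1992*1/4 + 781/2988*1/16 = 781/2988 = pi_W  (ok)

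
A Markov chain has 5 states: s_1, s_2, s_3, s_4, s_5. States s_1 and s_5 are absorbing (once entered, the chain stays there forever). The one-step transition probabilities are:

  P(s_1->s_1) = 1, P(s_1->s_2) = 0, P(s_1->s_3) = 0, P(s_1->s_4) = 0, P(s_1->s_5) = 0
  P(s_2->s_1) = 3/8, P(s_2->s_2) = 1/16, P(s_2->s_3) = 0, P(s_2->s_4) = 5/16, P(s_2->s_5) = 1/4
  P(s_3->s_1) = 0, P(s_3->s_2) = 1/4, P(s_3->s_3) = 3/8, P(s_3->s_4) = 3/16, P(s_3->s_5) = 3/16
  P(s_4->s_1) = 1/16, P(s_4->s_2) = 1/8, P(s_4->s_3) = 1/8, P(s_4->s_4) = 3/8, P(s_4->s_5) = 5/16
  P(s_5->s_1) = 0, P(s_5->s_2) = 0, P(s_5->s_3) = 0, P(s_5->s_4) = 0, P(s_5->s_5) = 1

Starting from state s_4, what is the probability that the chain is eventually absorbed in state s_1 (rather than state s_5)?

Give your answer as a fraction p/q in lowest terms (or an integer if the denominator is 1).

Answer: 159/635

Derivation:
Let a_i = P(absorbed in s_1 | start in state i).
Boundary conditions: a_s_1 = 1, a_s_5 = 0.
For each transient state i, a_i = sum_j P(i->j) * a_j:
  a_s_2 = 3/8*a_s_1 + 1/16*a_s_2 + 0*a_s_3 + 5/16*a_s_4 + 1/4*a_s_5
  a_s_3 = 0*a_s_1 + 1/4*a_s_2 + 3/8*a_s_3 + 3/16*a_s_4 + 3/16*a_s_5
  a_s_4 = 1/16*a_s_1 + 1/8*a_s_2 + 1/8*a_s_3 + 3/8*a_s_4 + 5/16*a_s_5

Substituting a_s_1 = 1 and a_s_5 = 0, rearrange to (I - Q) a = r where r[i] = P(i -> s_1):
  [15/16, 0, -5/16] . (a_s_2, a_s_3, a_s_4) = 3/8
  [-1/4, 5/8, -3/16] . (a_s_2, a_s_3, a_s_4) = 0
  [-1/8, -1/8, 5/8] . (a_s_2, a_s_3, a_s_4) = 1/16

Solving yields:
  a_s_2 = 307/635
  a_s_3 = 341/1270
  a_s_4 = 159/635

Starting state is s_4, so the absorption probability is a_s_4 = 159/635.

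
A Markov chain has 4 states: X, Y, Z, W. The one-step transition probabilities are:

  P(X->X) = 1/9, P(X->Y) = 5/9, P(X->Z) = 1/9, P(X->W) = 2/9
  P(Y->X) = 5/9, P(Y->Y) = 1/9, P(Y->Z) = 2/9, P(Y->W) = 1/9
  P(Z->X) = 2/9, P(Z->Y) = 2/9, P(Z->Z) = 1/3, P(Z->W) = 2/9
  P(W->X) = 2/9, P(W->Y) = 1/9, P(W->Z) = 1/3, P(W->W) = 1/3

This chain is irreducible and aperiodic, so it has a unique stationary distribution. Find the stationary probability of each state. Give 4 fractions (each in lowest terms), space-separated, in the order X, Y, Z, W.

Answer: 100/359 94/359 87/359 78/359

Derivation:
The stationary distribution satisfies pi = pi * P, i.e.:
  pi_X = 1/9*pi_X + 5/9*pi_Y + 2/9*pi_Z + 2/9*pi_W
  pi_Y = 5/9*pi_X + 1/9*pi_Y + 2/9*pi_Z + 1/9*pi_W
  pi_Z = 1/9*pi_X + 2/9*pi_Y + 1/3*pi_Z + 1/3*pi_W
  pi_W = 2/9*pi_X + 1/9*pi_Y + 2/9*pi_Z + 1/3*pi_W
with normalization: pi_X + pi_Y + pi_Z + pi_W = 1.

Using the first 3 balance equations plus normalization, the linear system A*pi = b is:
  [-8/9, 5/9, 2/9, 2/9] . pi = 0
  [5/9, -8/9, 2/9, 1/9] . pi = 0
  [1/9, 2/9, -2/3, 1/3] . pi = 0
  [1, 1, 1, 1] . pi = 1

Solving yields:
  pi_X = 100/359
  pi_Y = 94/359
  pi_Z = 87/359
  pi_W = 78/359

Verification (pi * P):
  100/359*1/9 + 94/359*5/9 + 87/359*2/9 + 78/359*2/9 = 100/359 = pi_X  (ok)
  100/359*5/9 + 94/359*1/9 + 87/359*2/9 + 78/359*1/9 = 94/359 = pi_Y  (ok)
  100/359*1/9 + 94/359*2/9 + 87/359*1/3 + 78/359*1/3 = 87/359 = pi_Z  (ok)
  100/359*2/9 + 94/359*1/9 + 87/359*2/9 + 78/359*1/3 = 78/359 = pi_W  (ok)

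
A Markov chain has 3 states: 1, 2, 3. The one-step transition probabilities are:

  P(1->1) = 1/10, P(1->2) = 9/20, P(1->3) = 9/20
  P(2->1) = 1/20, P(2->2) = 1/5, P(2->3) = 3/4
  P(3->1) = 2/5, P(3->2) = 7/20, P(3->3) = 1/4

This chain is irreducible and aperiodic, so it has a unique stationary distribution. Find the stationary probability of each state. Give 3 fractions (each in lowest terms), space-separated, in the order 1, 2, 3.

The stationary distribution satisfies pi = pi * P, i.e.:
  pi_1 = 1/10*pi_1 + 1/20*pi_2 + 2/5*pi_3
  pi_2 = 9/20*pi_1 + 1/5*pi_2 + 7/20*pi_3
  pi_3 = 9/20*pi_1 + 3/4*pi_2 + 1/4*pi_3
with normalization: pi_1 + pi_2 + pi_3 = 1.

Using the first 2 balance equations plus normalization, the linear system A*pi = b is:
  [-9/10, 1/20, 2/5] . pi = 0
  [9/20, -4/5, 7/20] . pi = 0
  [1, 1, 1] . pi = 1

Solving yields:
  pi_1 = 15/68
  pi_2 = 11/34
  pi_3 = 31/68

Verification (pi * P):
  15/68*1/10 + 11/34*1/20 + 31/68*2/5 = 15/68 = pi_1  (ok)
  15/68*9/20 + 11/34*1/5 + 31/68*7/20 = 11/34 = pi_2  (ok)
  15/68*9/20 + 11/34*3/4 + 31/68*1/4 = 31/68 = pi_3  (ok)

Answer: 15/68 11/34 31/68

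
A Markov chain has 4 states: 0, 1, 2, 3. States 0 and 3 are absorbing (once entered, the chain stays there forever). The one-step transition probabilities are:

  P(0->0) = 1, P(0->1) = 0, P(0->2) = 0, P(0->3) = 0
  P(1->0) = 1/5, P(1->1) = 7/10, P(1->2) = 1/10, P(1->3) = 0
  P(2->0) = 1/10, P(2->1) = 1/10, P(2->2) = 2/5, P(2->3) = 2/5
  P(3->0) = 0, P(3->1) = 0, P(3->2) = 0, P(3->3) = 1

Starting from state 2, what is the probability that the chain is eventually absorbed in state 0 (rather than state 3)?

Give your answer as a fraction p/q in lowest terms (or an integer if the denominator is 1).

Let a_i = P(absorbed in 0 | start in state i).
Boundary conditions: a_0 = 1, a_3 = 0.
For each transient state i, a_i = sum_j P(i->j) * a_j:
  a_1 = 1/5*a_0 + 7/10*a_1 + 1/10*a_2 + 0*a_3
  a_2 = 1/10*a_0 + 1/10*a_1 + 2/5*a_2 + 2/5*a_3

Substituting a_0 = 1 and a_3 = 0, rearrange to (I - Q) a = r where r[i] = P(i -> 0):
  [3/10, -1/10] . (a_1, a_2) = 1/5
  [-1/10, 3/5] . (a_1, a_2) = 1/10

Solving yields:
  a_1 = 13/17
  a_2 = 5/17

Starting state is 2, so the absorption probability is a_2 = 5/17.

Answer: 5/17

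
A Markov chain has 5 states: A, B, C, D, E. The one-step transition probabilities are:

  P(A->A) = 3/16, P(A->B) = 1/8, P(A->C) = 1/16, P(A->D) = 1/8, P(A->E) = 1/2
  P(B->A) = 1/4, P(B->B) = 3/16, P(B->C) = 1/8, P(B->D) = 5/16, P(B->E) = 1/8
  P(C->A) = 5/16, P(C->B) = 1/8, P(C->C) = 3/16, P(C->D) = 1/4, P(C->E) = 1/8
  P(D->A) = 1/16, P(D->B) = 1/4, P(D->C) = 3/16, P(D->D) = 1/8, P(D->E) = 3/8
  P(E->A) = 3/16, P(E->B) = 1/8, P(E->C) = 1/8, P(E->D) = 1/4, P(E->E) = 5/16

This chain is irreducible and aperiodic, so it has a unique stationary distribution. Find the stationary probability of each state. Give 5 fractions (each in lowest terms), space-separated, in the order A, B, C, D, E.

Answer: 3014/16019 2585/16019 4319/32038 6737/32038 4892/16019

Derivation:
The stationary distribution satisfies pi = pi * P, i.e.:
  pi_A = 3/16*pi_A + 1/4*pi_B + 5/16*pi_C + 1/16*pi_D + 3/16*pi_E
  pi_B = 1/8*pi_A + 3/16*pi_B + 1/8*pi_C + 1/4*pi_D + 1/8*pi_E
  pi_C = 1/16*pi_A + 1/8*pi_B + 3/16*pi_C + 3/16*pi_D + 1/8*pi_E
  pi_D = 1/8*pi_A + 5/16*pi_B + 1/4*pi_C + 1/8*pi_D + 1/4*pi_E
  pi_E = 1/2*pi_A + 1/8*pi_B + 1/8*pi_C + 3/8*pi_D + 5/16*pi_E
with normalization: pi_A + pi_B + pi_C + pi_D + pi_E = 1.

Using the first 4 balance equations plus normalization, the linear system A*pi = b is:
  [-13/16, 1/4, 5/16, 1/16, 3/16] . pi = 0
  [1/8, -13/16, 1/8, 1/4, 1/8] . pi = 0
  [1/16, 1/8, -13/16, 3/16, 1/8] . pi = 0
  [1/8, 5/16, 1/4, -7/8, 1/4] . pi = 0
  [1, 1, 1, 1, 1] . pi = 1

Solving yields:
  pi_A = 3014/16019
  pi_B = 2585/16019
  pi_C = 4319/32038
  pi_D = 6737/32038
  pi_E = 4892/16019

Verification (pi * P):
  3014/16019*3/16 + 2585/16019*1/4 + 4319/32038*5/16 + 6737/32038*1/16 + 4892/16019*3/16 = 3014/16019 = pi_A  (ok)
  3014/16019*1/8 + 2585/16019*3/16 + 4319/32038*1/8 + 6737/32038*1/4 + 4892/16019*1/8 = 2585/16019 = pi_B  (ok)
  3014/16019*1/16 + 2585/16019*1/8 + 4319/32038*3/16 + 6737/32038*3/16 + 4892/16019*1/8 = 4319/32038 = pi_C  (ok)
  3014/16019*1/8 + 2585/16019*5/16 + 4319/32038*1/4 + 6737/32038*1/8 + 4892/16019*1/4 = 6737/32038 = pi_D  (ok)
  3014/16019*1/2 + 2585/16019*1/8 + 4319/32038*1/8 + 6737/32038*3/8 + 4892/16019*5/16 = 4892/16019 = pi_E  (ok)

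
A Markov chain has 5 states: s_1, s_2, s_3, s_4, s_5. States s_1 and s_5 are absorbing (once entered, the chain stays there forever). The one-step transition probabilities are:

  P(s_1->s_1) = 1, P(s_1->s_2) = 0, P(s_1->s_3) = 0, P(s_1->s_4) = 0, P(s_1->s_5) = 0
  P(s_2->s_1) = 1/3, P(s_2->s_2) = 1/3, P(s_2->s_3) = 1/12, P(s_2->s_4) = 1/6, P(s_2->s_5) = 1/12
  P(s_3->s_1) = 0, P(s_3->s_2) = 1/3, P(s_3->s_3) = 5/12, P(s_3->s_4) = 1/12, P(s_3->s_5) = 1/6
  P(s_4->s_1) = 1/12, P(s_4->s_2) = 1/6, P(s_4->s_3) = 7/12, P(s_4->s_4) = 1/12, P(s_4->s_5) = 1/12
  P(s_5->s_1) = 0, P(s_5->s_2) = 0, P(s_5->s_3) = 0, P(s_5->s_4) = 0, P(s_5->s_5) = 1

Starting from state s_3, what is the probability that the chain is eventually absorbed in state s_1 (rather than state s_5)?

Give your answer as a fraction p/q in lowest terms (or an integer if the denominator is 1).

Answer: 20/43

Derivation:
Let a_i = P(absorbed in s_1 | start in state i).
Boundary conditions: a_s_1 = 1, a_s_5 = 0.
For each transient state i, a_i = sum_j P(i->j) * a_j:
  a_s_2 = 1/3*a_s_1 + 1/3*a_s_2 + 1/12*a_s_3 + 1/6*a_s_4 + 1/12*a_s_5
  a_s_3 = 0*a_s_1 + 1/3*a_s_2 + 5/12*a_s_3 + 1/12*a_s_4 + 1/6*a_s_5
  a_s_4 = 1/12*a_s_1 + 1/6*a_s_2 + 7/12*a_s_3 + 1/12*a_s_4 + 1/12*a_s_5

Substituting a_s_1 = 1 and a_s_5 = 0, rearrange to (I - Q) a = r where r[i] = P(i -> s_1):
  [2/3, -1/12, -1/6] . (a_s_2, a_s_3, a_s_4) = 1/3
  [-1/3, 7/12, -1/12] . (a_s_2, a_s_3, a_s_4) = 0
  [-1/6, -7/12, 11/12] . (a_s_2, a_s_3, a_s_4) = 1/12

Solving yields:
  a_s_2 = 59/86
  a_s_3 = 20/43
  a_s_4 = 22/43

Starting state is s_3, so the absorption probability is a_s_3 = 20/43.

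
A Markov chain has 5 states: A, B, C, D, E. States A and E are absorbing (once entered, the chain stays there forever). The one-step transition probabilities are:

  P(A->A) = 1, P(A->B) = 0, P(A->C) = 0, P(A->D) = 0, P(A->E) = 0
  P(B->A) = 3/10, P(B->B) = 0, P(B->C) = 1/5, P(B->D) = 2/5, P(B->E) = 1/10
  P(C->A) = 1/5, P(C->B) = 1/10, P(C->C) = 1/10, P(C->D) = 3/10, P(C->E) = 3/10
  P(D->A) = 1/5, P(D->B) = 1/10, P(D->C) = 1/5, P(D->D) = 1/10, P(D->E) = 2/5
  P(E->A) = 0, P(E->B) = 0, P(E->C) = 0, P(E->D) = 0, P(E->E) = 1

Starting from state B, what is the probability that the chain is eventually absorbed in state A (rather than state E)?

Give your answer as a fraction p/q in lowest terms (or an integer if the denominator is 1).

Answer: 361/682

Derivation:
Let a_i = P(absorbed in A | start in state i).
Boundary conditions: a_A = 1, a_E = 0.
For each transient state i, a_i = sum_j P(i->j) * a_j:
  a_B = 3/10*a_A + 0*a_B + 1/5*a_C + 2/5*a_D + 1/10*a_E
  a_C = 1/5*a_A + 1/10*a_B + 1/10*a_C + 3/10*a_D + 3/10*a_E
  a_D = 1/5*a_A + 1/10*a_B + 1/5*a_C + 1/10*a_D + 2/5*a_E

Substituting a_A = 1 and a_E = 0, rearrange to (I - Q) a = r where r[i] = P(i -> A):
  [1, -1/5, -2/5] . (a_B, a_C, a_D) = 3/10
  [-1/10, 9/10, -3/10] . (a_B, a_C, a_D) = 1/5
  [-1/10, -1/5, 9/10] . (a_B, a_C, a_D) = 1/5

Solving yields:
  a_B = 361/682
  a_C = 138/341
  a_D = 23/62

Starting state is B, so the absorption probability is a_B = 361/682.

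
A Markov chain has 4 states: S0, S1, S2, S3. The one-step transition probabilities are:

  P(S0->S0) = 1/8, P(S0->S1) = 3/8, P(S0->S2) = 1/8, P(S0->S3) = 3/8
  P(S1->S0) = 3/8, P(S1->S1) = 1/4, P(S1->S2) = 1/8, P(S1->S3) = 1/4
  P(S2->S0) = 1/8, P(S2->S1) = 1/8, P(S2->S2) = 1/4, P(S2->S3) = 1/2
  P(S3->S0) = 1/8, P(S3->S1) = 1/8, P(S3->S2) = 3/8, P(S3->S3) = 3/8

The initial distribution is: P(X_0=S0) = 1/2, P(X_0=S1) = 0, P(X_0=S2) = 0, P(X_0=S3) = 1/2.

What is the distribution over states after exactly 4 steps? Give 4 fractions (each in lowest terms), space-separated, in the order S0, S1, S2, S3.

Answer: 89/512 197/1024 129/512 391/1024

Derivation:
Propagating the distribution step by step (d_{t+1} = d_t * P):
d_0 = (S0=1/2, S1=0, S2=0, S3=1/2)
  d_1[S0] = 1/2*1/8 + 0*3/8 + 0*1/8 + 1/2*1/8 = 1/8
  d_1[S1] = 1/2*3/8 + 0*1/4 + 0*1/8 + 1/2*1/8 = 1/4
  d_1[S2] = 1/2*1/8 + 0*1/8 + 0*1/4 + 1/2*3/8 = 1/4
  d_1[S3] = 1/2*3/8 + 0*1/4 + 0*1/2 + 1/2*3/8 = 3/8
d_1 = (S0=1/8, S1=1/4, S2=1/4, S3=3/8)
  d_2[S0] = 1/8*1/8 + 1/4*3/8 + 1/4*1/8 + 3/8*1/8 = 3/16
  d_2[S1] = 1/8*3/8 + 1/4*1/4 + 1/4*1/8 + 3/8*1/8 = 3/16
  d_2[S2] = 1/8*1/8 + 1/4*1/8 + 1/4*1/4 + 3/8*3/8 = 1/4
  d_2[S3] = 1/8*3/8 + 1/4*1/4 + 1/4*1/2 + 3/8*3/8 = 3/8
d_2 = (S0=3/16, S1=3/16, S2=1/4, S3=3/8)
  d_3[S0] = 3/16*1/8 + 3/16*3/8 + 1/4*1/8 + 3/8*1/8 = 11/64
  d_3[S1] = 3/16*3/8 + 3/16*1/4 + 1/4*1/8 + 3/8*1/8 = 25/128
  d_3[S2] = 3/16*1/8 + 3/16*1/8 + 1/4*1/4 + 3/8*3/8 = 1/4
  d_3[S3] = 3/16*3/8 + 3/16*1/4 + 1/4*1/2 + 3/8*3/8 = 49/128
d_3 = (S0=11/64, S1=25/128, S2=1/4, S3=49/128)
  d_4[S0] = 11/64*1/8 + 25/128*3/8 + 1/4*1/8 + 49/128*1/8 = 89/512
  d_4[S1] = 11/64*3/8 + 25/128*1/4 + 1/4*1/8 + 49/128*1/8 = 197/1024
  d_4[S2] = 11/64*1/8 + 25/128*1/8 + 1/4*1/4 + 49/128*3/8 = 129/512
  d_4[S3] = 11/64*3/8 + 25/128*1/4 + 1/4*1/2 + 49/128*3/8 = 391/1024
d_4 = (S0=89/512, S1=197/1024, S2=129/512, S3=391/1024)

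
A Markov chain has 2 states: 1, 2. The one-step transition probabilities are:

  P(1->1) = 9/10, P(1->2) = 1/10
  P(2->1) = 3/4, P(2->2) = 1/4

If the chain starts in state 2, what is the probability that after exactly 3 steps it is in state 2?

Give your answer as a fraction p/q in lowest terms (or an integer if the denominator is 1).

Answer: 193/1600

Derivation:
Computing P^3 by repeated multiplication:
P^1 =
  1: [9/10, 1/10]
  2: [3/4, 1/4]
P^2 =
  1: [177/200, 23/200]
  2: [69/80, 11/80]
P^3 =
  1: [3531/4000, 469/4000]
  2: [1407/1600, 193/1600]

(P^3)[2 -> 2] = 193/1600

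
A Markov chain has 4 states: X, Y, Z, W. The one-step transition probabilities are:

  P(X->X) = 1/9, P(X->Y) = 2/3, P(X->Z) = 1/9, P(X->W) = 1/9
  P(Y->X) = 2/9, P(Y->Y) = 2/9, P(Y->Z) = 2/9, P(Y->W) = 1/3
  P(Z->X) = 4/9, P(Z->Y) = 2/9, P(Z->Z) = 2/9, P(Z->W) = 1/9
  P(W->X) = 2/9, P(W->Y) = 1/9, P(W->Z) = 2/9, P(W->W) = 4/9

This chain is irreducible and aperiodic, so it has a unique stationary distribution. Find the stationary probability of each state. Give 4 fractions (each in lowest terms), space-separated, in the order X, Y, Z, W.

Answer: 11/46 55/184 9/46 49/184

Derivation:
The stationary distribution satisfies pi = pi * P, i.e.:
  pi_X = 1/9*pi_X + 2/9*pi_Y + 4/9*pi_Z + 2/9*pi_W
  pi_Y = 2/3*pi_X + 2/9*pi_Y + 2/9*pi_Z + 1/9*pi_W
  pi_Z = 1/9*pi_X + 2/9*pi_Y + 2/9*pi_Z + 2/9*pi_W
  pi_W = 1/9*pi_X + 1/3*pi_Y + 1/9*pi_Z + 4/9*pi_W
with normalization: pi_X + pi_Y + pi_Z + pi_W = 1.

Using the first 3 balance equations plus normalization, the linear system A*pi = b is:
  [-8/9, 2/9, 4/9, 2/9] . pi = 0
  [2/3, -7/9, 2/9, 1/9] . pi = 0
  [1/9, 2/9, -7/9, 2/9] . pi = 0
  [1, 1, 1, 1] . pi = 1

Solving yields:
  pi_X = 11/46
  pi_Y = 55/184
  pi_Z = 9/46
  pi_W = 49/184

Verification (pi * P):
  11/46*1/9 + 55/184*2/9 + 9/46*4/9 + 49/184*2/9 = 11/46 = pi_X  (ok)
  11/46*2/3 + 55/184*2/9 + 9/46*2/9 + 49/184*1/9 = 55/184 = pi_Y  (ok)
  11/46*1/9 + 55/184*2/9 + 9/46*2/9 + 49/184*2/9 = 9/46 = pi_Z  (ok)
  11/46*1/9 + 55/184*1/3 + 9/46*1/9 + 49/184*4/9 = 49/184 = pi_W  (ok)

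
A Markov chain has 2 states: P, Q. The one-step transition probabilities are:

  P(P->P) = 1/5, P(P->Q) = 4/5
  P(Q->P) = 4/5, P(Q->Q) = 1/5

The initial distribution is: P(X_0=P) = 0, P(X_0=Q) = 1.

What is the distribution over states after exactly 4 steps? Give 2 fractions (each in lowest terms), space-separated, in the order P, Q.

Answer: 272/625 353/625

Derivation:
Propagating the distribution step by step (d_{t+1} = d_t * P):
d_0 = (P=0, Q=1)
  d_1[P] = 0*1/5 + 1*4/5 = 4/5
  d_1[Q] = 0*4/5 + 1*1/5 = 1/5
d_1 = (P=4/5, Q=1/5)
  d_2[P] = 4/5*1/5 + 1/5*4/5 = 8/25
  d_2[Q] = 4/5*4/5 + 1/5*1/5 = 17/25
d_2 = (P=8/25, Q=17/25)
  d_3[P] = 8/25*1/5 + 17/25*4/5 = 76/125
  d_3[Q] = 8/25*4/5 + 17/25*1/5 = 49/125
d_3 = (P=76/125, Q=49/125)
  d_4[P] = 76/125*1/5 + 49/125*4/5 = 272/625
  d_4[Q] = 76/125*4/5 + 49/125*1/5 = 353/625
d_4 = (P=272/625, Q=353/625)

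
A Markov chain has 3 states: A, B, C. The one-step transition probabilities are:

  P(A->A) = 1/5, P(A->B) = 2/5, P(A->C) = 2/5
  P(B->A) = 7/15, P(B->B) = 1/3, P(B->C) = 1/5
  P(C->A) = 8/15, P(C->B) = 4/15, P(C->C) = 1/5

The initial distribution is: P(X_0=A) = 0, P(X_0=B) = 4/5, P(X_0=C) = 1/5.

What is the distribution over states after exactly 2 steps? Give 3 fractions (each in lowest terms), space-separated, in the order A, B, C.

Answer: 44/125 44/125 37/125

Derivation:
Propagating the distribution step by step (d_{t+1} = d_t * P):
d_0 = (A=0, B=4/5, C=1/5)
  d_1[A] = 0*1/5 + 4/5*7/15 + 1/5*8/15 = 12/25
  d_1[B] = 0*2/5 + 4/5*1/3 + 1/5*4/15 = 8/25
  d_1[C] = 0*2/5 + 4/5*1/5 + 1/5*1/5 = 1/5
d_1 = (A=12/25, B=8/25, C=1/5)
  d_2[A] = 12/25*1/5 + 8/25*7/15 + 1/5*8/15 = 44/125
  d_2[B] = 12/25*2/5 + 8/25*1/3 + 1/5*4/15 = 44/125
  d_2[C] = 12/25*2/5 + 8/25*1/5 + 1/5*1/5 = 37/125
d_2 = (A=44/125, B=44/125, C=37/125)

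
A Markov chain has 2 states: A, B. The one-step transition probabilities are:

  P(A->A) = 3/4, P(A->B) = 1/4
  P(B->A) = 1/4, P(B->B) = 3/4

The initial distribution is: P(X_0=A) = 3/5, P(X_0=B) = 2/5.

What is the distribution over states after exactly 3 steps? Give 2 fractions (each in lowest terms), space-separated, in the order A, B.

Answer: 41/80 39/80

Derivation:
Propagating the distribution step by step (d_{t+1} = d_t * P):
d_0 = (A=3/5, B=2/5)
  d_1[A] = 3/5*3/4 + 2/5*1/4 = 11/20
  d_1[B] = 3/5*1/4 + 2/5*3/4 = 9/20
d_1 = (A=11/20, B=9/20)
  d_2[A] = 11/20*3/4 + 9/20*1/4 = 21/40
  d_2[B] = 11/20*1/4 + 9/20*3/4 = 19/40
d_2 = (A=21/40, B=19/40)
  d_3[A] = 21/40*3/4 + 19/40*1/4 = 41/80
  d_3[B] = 21/40*1/4 + 19/40*3/4 = 39/80
d_3 = (A=41/80, B=39/80)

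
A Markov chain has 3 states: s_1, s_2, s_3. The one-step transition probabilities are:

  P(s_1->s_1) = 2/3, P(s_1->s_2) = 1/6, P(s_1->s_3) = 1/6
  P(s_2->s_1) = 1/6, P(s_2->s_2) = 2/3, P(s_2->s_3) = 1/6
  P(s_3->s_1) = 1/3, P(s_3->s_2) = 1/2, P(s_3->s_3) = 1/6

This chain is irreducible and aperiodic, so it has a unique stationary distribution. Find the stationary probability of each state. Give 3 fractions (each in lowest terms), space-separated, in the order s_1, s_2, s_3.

Answer: 7/18 4/9 1/6

Derivation:
The stationary distribution satisfies pi = pi * P, i.e.:
  pi_s_1 = 2/3*pi_s_1 + 1/6*pi_s_2 + 1/3*pi_s_3
  pi_s_2 = 1/6*pi_s_1 + 2/3*pi_s_2 + 1/2*pi_s_3
  pi_s_3 = 1/6*pi_s_1 + 1/6*pi_s_2 + 1/6*pi_s_3
with normalization: pi_s_1 + pi_s_2 + pi_s_3 = 1.

Using the first 2 balance equations plus normalization, the linear system A*pi = b is:
  [-1/3, 1/6, 1/3] . pi = 0
  [1/6, -1/3, 1/2] . pi = 0
  [1, 1, 1] . pi = 1

Solving yields:
  pi_s_1 = 7/18
  pi_s_2 = 4/9
  pi_s_3 = 1/6

Verification (pi * P):
  7/18*2/3 + 4/9*1/6 + 1/6*1/3 = 7/18 = pi_s_1  (ok)
  7/18*1/6 + 4/9*2/3 + 1/6*1/2 = 4/9 = pi_s_2  (ok)
  7/18*1/6 + 4/9*1/6 + 1/6*1/6 = 1/6 = pi_s_3  (ok)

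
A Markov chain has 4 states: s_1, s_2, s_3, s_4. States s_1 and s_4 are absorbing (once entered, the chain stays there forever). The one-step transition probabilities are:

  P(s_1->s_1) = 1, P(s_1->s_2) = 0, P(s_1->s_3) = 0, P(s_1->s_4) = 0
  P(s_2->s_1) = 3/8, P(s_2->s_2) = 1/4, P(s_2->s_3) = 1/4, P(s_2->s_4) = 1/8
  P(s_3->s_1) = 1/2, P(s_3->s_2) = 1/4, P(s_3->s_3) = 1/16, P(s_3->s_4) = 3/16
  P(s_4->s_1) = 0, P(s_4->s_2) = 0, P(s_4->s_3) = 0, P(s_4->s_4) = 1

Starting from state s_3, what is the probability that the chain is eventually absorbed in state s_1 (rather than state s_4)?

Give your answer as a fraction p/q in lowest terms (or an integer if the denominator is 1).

Let a_i = P(absorbed in s_1 | start in state i).
Boundary conditions: a_s_1 = 1, a_s_4 = 0.
For each transient state i, a_i = sum_j P(i->j) * a_j:
  a_s_2 = 3/8*a_s_1 + 1/4*a_s_2 + 1/4*a_s_3 + 1/8*a_s_4
  a_s_3 = 1/2*a_s_1 + 1/4*a_s_2 + 1/16*a_s_3 + 3/16*a_s_4

Substituting a_s_1 = 1 and a_s_4 = 0, rearrange to (I - Q) a = r where r[i] = P(i -> s_1):
  [3/4, -1/4] . (a_s_2, a_s_3) = 3/8
  [-1/4, 15/16] . (a_s_2, a_s_3) = 1/2

Solving yields:
  a_s_2 = 61/82
  a_s_3 = 30/41

Starting state is s_3, so the absorption probability is a_s_3 = 30/41.

Answer: 30/41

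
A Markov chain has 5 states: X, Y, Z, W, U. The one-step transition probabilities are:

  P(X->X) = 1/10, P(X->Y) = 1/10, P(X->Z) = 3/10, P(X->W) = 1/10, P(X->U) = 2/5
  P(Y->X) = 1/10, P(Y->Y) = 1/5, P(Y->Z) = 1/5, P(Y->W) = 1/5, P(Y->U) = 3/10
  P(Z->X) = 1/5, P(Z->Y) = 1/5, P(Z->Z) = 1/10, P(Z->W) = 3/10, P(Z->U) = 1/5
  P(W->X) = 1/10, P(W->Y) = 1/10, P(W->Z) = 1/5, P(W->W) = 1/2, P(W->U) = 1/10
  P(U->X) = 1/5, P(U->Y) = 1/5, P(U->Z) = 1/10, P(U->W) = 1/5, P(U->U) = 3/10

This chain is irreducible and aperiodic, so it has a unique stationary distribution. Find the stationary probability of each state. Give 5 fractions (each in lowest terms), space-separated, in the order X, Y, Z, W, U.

The stationary distribution satisfies pi = pi * P, i.e.:
  pi_X = 1/10*pi_X + 1/10*pi_Y + 1/5*pi_Z + 1/10*pi_W + 1/5*pi_U
  pi_Y = 1/10*pi_X + 1/5*pi_Y + 1/5*pi_Z + 1/10*pi_W + 1/5*pi_U
  pi_Z = 3/10*pi_X + 1/5*pi_Y + 1/10*pi_Z + 1/5*pi_W + 1/10*pi_U
  pi_W = 1/10*pi_X + 1/5*pi_Y + 3/10*pi_Z + 1/2*pi_W + 1/5*pi_U
  pi_U = 2/5*pi_X + 3/10*pi_Y + 1/5*pi_Z + 1/10*pi_W + 3/10*pi_U
with normalization: pi_X + pi_Y + pi_Z + pi_W + pi_U = 1.

Using the first 4 balance equations plus normalization, the linear system A*pi = b is:
  [-9/10, 1/10, 1/5, 1/10, 1/5] . pi = 0
  [1/10, -4/5, 1/5, 1/10, 1/5] . pi = 0
  [3/10, 1/5, -9/10, 1/5, 1/10] . pi = 0
  [1/10, 1/5, 3/10, -1/2, 1/5] . pi = 0
  [1, 1, 1, 1, 1] . pi = 1

Solving yields:
  pi_X = 1053/7459
  pi_Y = 1170/7459
  pi_Z = 1290/7459
  pi_W = 2165/7459
  pi_U = 1781/7459

Verification (pi * P):
  1053/7459*1/10 + 1170/7459*1/10 + 1290/7459*1/5 + 2165/7459*1/10 + 1781/7459*1/5 = 1053/7459 = pi_X  (ok)
  1053/7459*1/10 + 1170/7459*1/5 + 1290/7459*1/5 + 2165/7459*1/10 + 1781/7459*1/5 = 1170/7459 = pi_Y  (ok)
  1053/7459*3/10 + 1170/7459*1/5 + 1290/7459*1/10 + 2165/7459*1/5 + 1781/7459*1/10 = 1290/7459 = pi_Z  (ok)
  1053/7459*1/10 + 1170/7459*1/5 + 1290/7459*3/10 + 2165/7459*1/2 + 1781/7459*1/5 = 2165/7459 = pi_W  (ok)
  1053/7459*2/5 + 1170/7459*3/10 + 1290/7459*1/5 + 2165/7459*1/10 + 1781/7459*3/10 = 1781/7459 = pi_U  (ok)

Answer: 1053/7459 1170/7459 1290/7459 2165/7459 1781/7459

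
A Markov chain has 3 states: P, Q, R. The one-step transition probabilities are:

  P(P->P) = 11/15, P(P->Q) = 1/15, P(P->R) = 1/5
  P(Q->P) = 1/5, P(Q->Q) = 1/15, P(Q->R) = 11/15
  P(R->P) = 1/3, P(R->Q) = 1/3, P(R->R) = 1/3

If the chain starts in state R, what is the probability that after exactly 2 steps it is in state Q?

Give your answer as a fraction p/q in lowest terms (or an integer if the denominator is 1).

Computing P^2 by repeated multiplication:
P^1 =
  P: [11/15, 1/15, 1/5]
  Q: [1/5, 1/15, 11/15]
  R: [1/3, 1/3, 1/3]
P^2 =
  P: [139/225, 3/25, 59/225]
  Q: [91/225, 59/225, 1/3]
  R: [19/45, 7/45, 19/45]

(P^2)[R -> Q] = 7/45

Answer: 7/45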